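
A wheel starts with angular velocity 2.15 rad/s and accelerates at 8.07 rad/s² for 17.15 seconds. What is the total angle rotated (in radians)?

θ = ω₀t + ½αt² = 2.15×17.15 + ½×8.07×17.15² = 1223.66 rad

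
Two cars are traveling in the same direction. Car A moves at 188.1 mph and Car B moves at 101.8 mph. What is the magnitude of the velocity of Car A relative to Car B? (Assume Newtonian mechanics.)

v_rel = |v_A - v_B| = |188.1 - 101.8| = 86.3 mph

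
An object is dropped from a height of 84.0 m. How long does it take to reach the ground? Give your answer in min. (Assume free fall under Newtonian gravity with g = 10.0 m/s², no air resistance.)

t = √(2h/g) = √(2 × 84.0 / 10.0) = 4.09878 s
t = 4.09878 s / 60.0 = 0.06831 min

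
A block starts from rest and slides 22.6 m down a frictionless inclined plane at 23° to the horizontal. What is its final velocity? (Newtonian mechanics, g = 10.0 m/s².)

a = g sin(θ) = 10.0 × sin(23°) = 3.9073 m/s²
v = √(2ad) = √(2 × 3.9073 × 22.6) = 13.29 m/s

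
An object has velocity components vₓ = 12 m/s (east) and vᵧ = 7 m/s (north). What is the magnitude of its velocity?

|v| = √(vₓ² + vᵧ²) = √(12² + 7²) = √(193) = 13.89 m/s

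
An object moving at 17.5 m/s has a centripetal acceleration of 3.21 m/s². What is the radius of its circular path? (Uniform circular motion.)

r = v²/a_c = 17.5²/3.21 = 95.4 m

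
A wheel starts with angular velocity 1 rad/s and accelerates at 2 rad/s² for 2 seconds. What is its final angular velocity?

ω = ω₀ + αt = 1 + 2 × 2 = 5 rad/s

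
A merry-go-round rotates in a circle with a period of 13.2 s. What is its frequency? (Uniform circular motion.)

f = 1/T = 1/13.2 = 0.0758 Hz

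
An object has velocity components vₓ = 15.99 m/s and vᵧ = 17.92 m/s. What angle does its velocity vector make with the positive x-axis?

θ = arctan(vᵧ/vₓ) = arctan(17.92/15.99) = 48.26°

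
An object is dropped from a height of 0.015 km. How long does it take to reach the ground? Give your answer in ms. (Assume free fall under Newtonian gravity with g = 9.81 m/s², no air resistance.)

h = 0.015 km × 1000.0 = 15.0 m
t = √(2h/g) = √(2 × 15.0 / 9.81) = 1.74874 s
t = 1.74874 s / 0.001 = 1749 ms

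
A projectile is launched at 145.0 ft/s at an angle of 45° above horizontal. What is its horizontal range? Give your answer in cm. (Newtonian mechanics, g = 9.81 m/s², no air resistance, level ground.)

v₀ = 145.0 ft/s × 0.3048 = 44.196 m/s
R = v₀² × sin(2θ) / g = 44.196² × sin(2 × 45°) / 9.81 = 1953.29 × 1.0 / 9.81 = 199.112 m
R = 199.112 m / 0.01 = 19910 cm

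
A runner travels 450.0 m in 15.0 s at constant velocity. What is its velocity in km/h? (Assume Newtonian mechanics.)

v = d / t = 450.0 / 15.0 = 30.0 m/s
v = 30.0 m/s / 0.2777777777777778 = 108.0 km/h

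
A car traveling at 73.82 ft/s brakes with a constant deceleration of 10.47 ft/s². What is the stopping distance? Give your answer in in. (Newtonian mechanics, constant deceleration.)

v₀ = 73.82 ft/s × 0.3048 = 22.5003 m/s
a = 10.47 ft/s² × 0.3048 = 3.19126 m/s²
d = v₀² / (2a) = 22.5003² / (2 × 3.19126) = 506.264 / 6.38252 = 79.3204 m
d = 79.3204 m / 0.0254 = 3123 in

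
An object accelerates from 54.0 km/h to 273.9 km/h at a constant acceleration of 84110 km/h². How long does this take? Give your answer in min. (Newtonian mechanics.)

v₀ = 54.0 km/h × 0.2777777777777778 = 15.0 m/s
v = 273.9 km/h × 0.2777777777777778 = 76.0833 m/s
a = 84110 km/h² × 7.716049382716049e-05 = 6.48997 m/s²
t = (v - v₀) / a = (76.0833 - 15.0) / 6.48997 = 9.41195 s
t = 9.41195 s / 60.0 = 0.1569 min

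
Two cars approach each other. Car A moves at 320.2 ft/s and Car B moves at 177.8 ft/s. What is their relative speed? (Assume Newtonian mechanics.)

v_rel = v_A + v_B = 320.2 + 177.8 = 498.0 ft/s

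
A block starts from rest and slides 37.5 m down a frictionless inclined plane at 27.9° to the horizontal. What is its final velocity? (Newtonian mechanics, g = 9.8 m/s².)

a = g sin(θ) = 9.8 × sin(27.9°) = 4.5857 m/s²
v = √(2ad) = √(2 × 4.5857 × 37.5) = 18.55 m/s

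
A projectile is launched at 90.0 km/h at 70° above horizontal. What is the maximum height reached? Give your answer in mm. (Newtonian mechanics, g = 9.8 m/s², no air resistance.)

v₀ = 90.0 km/h × 0.2777777777777778 = 25.0 m/s
H = v₀² × sin²(θ) / (2g) = 25.0² × sin(70°)² / (2 × 9.8) = 625.0 × 0.883022 / 19.6 = 28.1576 m
H = 28.1576 m / 0.001 = 28160 mm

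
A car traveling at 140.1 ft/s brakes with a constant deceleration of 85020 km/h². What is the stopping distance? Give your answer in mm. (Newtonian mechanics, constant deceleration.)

v₀ = 140.1 ft/s × 0.3048 = 42.7025 m/s
a = 85020 km/h² × 7.716049382716049e-05 = 6.56019 m/s²
d = v₀² / (2a) = 42.7025² / (2 × 6.56019) = 1823.5 / 13.1204 = 138.982 m
d = 138.982 m / 0.001 = 139000 mm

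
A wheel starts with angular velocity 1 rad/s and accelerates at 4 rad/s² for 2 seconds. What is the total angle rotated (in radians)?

θ = ω₀t + ½αt² = 1×2 + ½×4×2² = 10.0 rad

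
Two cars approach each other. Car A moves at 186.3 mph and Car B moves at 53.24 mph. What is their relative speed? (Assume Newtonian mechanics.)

v_rel = v_A + v_B = 186.3 + 53.24 = 239.54 mph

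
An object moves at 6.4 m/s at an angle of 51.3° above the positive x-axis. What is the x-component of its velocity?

vₓ = v cos(θ) = 6.4 × cos(51.3°) = 4.0 m/s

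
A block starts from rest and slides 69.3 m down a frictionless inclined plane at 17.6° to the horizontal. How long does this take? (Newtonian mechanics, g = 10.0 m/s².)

a = g sin(θ) = 10.0 × sin(17.6°) = 3.0237 m/s²
t = √(2d/a) = √(2 × 69.3 / 3.0237) = 6.77 s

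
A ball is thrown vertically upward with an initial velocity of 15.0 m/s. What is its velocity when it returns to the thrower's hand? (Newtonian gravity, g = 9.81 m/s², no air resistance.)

By conservation of energy (no air resistance), the ball returns to the throw height with the same speed as launch, but directed downward.
|v_ground| = v₀ = 15.0 m/s
v_ground = 15.0 m/s (downward)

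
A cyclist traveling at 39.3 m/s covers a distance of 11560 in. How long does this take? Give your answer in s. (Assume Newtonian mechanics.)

d = 11560 in × 0.0254 = 293.624 m
t = d / v = 293.624 / 39.3 = 7.471 s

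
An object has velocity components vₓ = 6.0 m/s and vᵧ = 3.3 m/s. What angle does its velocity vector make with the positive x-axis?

θ = arctan(vᵧ/vₓ) = arctan(3.3/6.0) = 28.81°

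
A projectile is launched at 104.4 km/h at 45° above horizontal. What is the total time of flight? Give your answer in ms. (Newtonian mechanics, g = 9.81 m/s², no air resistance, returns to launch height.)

v₀ = 104.4 km/h × 0.2777777777777778 = 29.0 m/s
T = 2 × v₀ × sin(θ) / g = 2 × 29.0 × sin(45°) / 9.81 = 2 × 29.0 × 0.707107 / 9.81 = 4.18065 s
T = 4.18065 s / 0.001 = 4181 ms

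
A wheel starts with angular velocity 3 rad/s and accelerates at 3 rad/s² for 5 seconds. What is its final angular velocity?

ω = ω₀ + αt = 3 + 3 × 5 = 18 rad/s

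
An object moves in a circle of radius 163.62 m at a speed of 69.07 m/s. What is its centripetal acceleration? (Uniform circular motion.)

a_c = v²/r = 69.07²/163.62 = 4770.6649/163.62 = 29.16 m/s²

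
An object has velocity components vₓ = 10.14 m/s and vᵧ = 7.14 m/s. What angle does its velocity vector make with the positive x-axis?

θ = arctan(vᵧ/vₓ) = arctan(7.14/10.14) = 35.15°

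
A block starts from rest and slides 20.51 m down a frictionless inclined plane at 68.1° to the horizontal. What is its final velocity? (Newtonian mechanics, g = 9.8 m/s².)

a = g sin(θ) = 9.8 × sin(68.1°) = 9.0928 m/s²
v = √(2ad) = √(2 × 9.0928 × 20.51) = 19.31 m/s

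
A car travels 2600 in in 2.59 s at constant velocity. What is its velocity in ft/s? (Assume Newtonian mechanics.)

d = 2600 in × 0.0254 = 66.04 m
v = d / t = 66.04 / 2.59 = 25.4981 m/s
v = 25.4981 m/s / 0.3048 = 83.66 ft/s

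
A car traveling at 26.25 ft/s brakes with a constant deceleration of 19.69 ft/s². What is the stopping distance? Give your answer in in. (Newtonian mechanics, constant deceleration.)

v₀ = 26.25 ft/s × 0.3048 = 8.001 m/s
a = 19.69 ft/s² × 0.3048 = 6.00151 m/s²
d = v₀² / (2a) = 8.001² / (2 × 6.00151) = 64.016 / 12.003 = 5.33333 m
d = 5.33333 m / 0.0254 = 210.0 in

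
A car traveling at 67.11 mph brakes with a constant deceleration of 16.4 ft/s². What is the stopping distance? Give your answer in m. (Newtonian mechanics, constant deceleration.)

v₀ = 67.11 mph × 0.44704 = 30.0009 m/s
a = 16.4 ft/s² × 0.3048 = 4.99872 m/s²
d = v₀² / (2a) = 30.0009² / (2 × 4.99872) = 900.054 / 9.99744 = 90.03 m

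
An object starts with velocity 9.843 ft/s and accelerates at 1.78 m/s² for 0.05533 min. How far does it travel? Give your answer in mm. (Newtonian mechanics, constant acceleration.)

v₀ = 9.843 ft/s × 0.3048 = 3.00015 m/s
t = 0.05533 min × 60.0 = 3.3198 s
d = v₀ × t + ½ × a × t² = 3.00015 × 3.3198 + 0.5 × 1.78 × 3.3198² = 19.7687 m
d = 19.7687 m / 0.001 = 19770 mm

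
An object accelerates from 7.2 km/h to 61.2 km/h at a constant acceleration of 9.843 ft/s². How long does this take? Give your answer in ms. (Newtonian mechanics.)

v₀ = 7.2 km/h × 0.2777777777777778 = 2.0 m/s
v = 61.2 km/h × 0.2777777777777778 = 17.0 m/s
a = 9.843 ft/s² × 0.3048 = 3.00015 m/s²
t = (v - v₀) / a = (17.0 - 2.0) / 3.00015 = 4.99975 s
t = 4.99975 s / 0.001 = 5000 ms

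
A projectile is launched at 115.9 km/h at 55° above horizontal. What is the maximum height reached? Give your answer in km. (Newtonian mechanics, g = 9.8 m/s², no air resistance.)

v₀ = 115.9 km/h × 0.2777777777777778 = 32.1944 m/s
H = v₀² × sin²(θ) / (2g) = 32.1944² × sin(55°)² / (2 × 9.8) = 1036.48 × 0.67101 / 19.6 = 35.4841 m
H = 35.4841 m / 1000.0 = 0.03548 km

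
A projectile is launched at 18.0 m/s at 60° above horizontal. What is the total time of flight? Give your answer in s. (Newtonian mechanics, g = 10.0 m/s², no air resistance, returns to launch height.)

T = 2 × v₀ × sin(θ) / g = 2 × 18.0 × sin(60°) / 10.0 = 2 × 18.0 × 0.866025 / 10.0 = 3.118 s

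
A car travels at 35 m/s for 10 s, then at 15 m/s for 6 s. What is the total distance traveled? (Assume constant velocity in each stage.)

d₁ = v₁t₁ = 35 × 10 = 350 m
d₂ = v₂t₂ = 15 × 6 = 90 m
d_total = 350 + 90 = 440 m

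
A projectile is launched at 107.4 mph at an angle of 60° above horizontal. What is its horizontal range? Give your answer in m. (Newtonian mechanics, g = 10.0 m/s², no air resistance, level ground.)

v₀ = 107.4 mph × 0.44704 = 48.0121 m/s
R = v₀² × sin(2θ) / g = 48.0121² × sin(2 × 60°) / 10.0 = 2305.16 × 0.866025 / 10.0 = 199.6 m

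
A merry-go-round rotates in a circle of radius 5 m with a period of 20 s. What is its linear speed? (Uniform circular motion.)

v = 2πr/T = 2π×5/20 = 1.57 m/s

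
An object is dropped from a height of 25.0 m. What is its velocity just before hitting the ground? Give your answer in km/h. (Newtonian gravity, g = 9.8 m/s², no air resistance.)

v = √(2gh) = √(2 × 9.8 × 25.0) = 22.1359 m/s
v = 22.1359 m/s / 0.2777777777777778 = 79.69 km/h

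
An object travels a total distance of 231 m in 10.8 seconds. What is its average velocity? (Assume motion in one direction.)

v_avg = Δd / Δt = 231 / 10.8 = 21.39 m/s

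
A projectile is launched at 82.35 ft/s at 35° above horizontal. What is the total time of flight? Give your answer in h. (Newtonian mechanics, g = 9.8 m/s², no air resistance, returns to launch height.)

v₀ = 82.35 ft/s × 0.3048 = 25.1003 m/s
T = 2 × v₀ × sin(θ) / g = 2 × 25.1003 × sin(35°) / 9.8 = 2 × 25.1003 × 0.573576 / 9.8 = 2.93815 s
T = 2.93815 s / 3600.0 = 0.0008162 h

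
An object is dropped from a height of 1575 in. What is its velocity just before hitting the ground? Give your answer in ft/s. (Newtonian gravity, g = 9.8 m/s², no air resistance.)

h = 1575 in × 0.0254 = 40.005 m
v = √(2gh) = √(2 × 9.8 × 40.005) = 28.0017 m/s
v = 28.0017 m/s / 0.3048 = 91.87 ft/s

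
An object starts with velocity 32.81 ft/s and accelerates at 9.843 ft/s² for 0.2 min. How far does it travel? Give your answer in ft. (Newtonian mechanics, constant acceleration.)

v₀ = 32.81 ft/s × 0.3048 = 10.0005 m/s
a = 9.843 ft/s² × 0.3048 = 3.00015 m/s²
t = 0.2 min × 60.0 = 12.0 s
d = v₀ × t + ½ × a × t² = 10.0005 × 12.0 + 0.5 × 3.00015 × 12.0² = 336.017 m
d = 336.017 m / 0.3048 = 1102 ft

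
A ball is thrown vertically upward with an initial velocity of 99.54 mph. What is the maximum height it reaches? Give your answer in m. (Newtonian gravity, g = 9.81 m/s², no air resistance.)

v₀ = 99.54 mph × 0.44704 = 44.4984 m/s
h_max = v₀² / (2g) = 44.4984² / (2 × 9.81) = 1980.11 / 19.62 = 100.9 m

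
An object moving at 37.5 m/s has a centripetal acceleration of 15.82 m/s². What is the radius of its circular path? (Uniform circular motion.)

r = v²/a_c = 37.5²/15.82 = 88.89 m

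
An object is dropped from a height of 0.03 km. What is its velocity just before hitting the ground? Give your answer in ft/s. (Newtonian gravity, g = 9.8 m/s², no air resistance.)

h = 0.03 km × 1000.0 = 30.0 m
v = √(2gh) = √(2 × 9.8 × 30.0) = 24.2487 m/s
v = 24.2487 m/s / 0.3048 = 79.56 ft/s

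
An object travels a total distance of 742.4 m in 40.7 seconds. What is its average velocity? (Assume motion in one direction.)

v_avg = Δd / Δt = 742.4 / 40.7 = 18.24 m/s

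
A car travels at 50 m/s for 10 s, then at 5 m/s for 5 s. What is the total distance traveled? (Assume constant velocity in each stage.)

d₁ = v₁t₁ = 50 × 10 = 500 m
d₂ = v₂t₂ = 5 × 5 = 25 m
d_total = 500 + 25 = 525 m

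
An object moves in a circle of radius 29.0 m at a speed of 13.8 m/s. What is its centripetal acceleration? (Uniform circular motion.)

a_c = v²/r = 13.8²/29.0 = 190.44/29.0 = 6.57 m/s²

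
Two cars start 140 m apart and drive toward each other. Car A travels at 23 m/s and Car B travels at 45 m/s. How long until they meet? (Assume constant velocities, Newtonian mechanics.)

Combined speed: v_combined = 23 + 45 = 68 m/s
Time to meet: t = d/v_combined = 140/68 = 2.06 s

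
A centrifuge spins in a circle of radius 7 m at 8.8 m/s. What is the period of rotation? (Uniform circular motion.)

T = 2πr/v = 2π×7/8.8 = 5.0 s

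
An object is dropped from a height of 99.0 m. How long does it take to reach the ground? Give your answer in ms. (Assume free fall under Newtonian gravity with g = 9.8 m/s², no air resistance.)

t = √(2h/g) = √(2 × 99.0 / 9.8) = 4.4949 s
t = 4.4949 s / 0.001 = 4495 ms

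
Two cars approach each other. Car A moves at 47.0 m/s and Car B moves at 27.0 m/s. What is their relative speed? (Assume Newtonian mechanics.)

v_rel = v_A + v_B = 47.0 + 27.0 = 74.0 m/s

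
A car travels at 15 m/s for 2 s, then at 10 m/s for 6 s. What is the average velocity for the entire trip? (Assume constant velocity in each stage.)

d₁ = v₁t₁ = 15 × 2 = 30 m
d₂ = v₂t₂ = 10 × 6 = 60 m
d_total = 90 m, t_total = 8 s
v_avg = d_total/t_total = 90/8 = 11.25 m/s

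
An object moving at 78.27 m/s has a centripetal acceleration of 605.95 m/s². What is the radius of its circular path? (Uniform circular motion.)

r = v²/a_c = 78.27²/605.95 = 10.11 m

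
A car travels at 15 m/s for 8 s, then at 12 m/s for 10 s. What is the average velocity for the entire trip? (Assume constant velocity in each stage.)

d₁ = v₁t₁ = 15 × 8 = 120 m
d₂ = v₂t₂ = 12 × 10 = 120 m
d_total = 240 m, t_total = 18 s
v_avg = d_total/t_total = 240/18 = 13.33 m/s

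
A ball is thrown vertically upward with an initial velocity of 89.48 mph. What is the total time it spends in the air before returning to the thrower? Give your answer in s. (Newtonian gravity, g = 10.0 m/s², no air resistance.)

v₀ = 89.48 mph × 0.44704 = 40.0011 m/s
t_total = 2 × v₀ / g = 2 × 40.0011 / 10.0 = 8.0 s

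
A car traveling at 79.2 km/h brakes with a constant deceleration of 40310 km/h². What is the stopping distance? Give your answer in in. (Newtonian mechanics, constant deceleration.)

v₀ = 79.2 km/h × 0.2777777777777778 = 22.0 m/s
a = 40310 km/h² × 7.716049382716049e-05 = 3.11034 m/s²
d = v₀² / (2a) = 22.0² / (2 × 3.11034) = 484.0 / 6.22068 = 77.805 m
d = 77.805 m / 0.0254 = 3063 in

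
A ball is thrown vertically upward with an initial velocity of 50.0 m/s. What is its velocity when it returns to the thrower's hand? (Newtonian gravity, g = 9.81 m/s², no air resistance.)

By conservation of energy (no air resistance), the ball returns to the throw height with the same speed as launch, but directed downward.
|v_ground| = v₀ = 50.0 m/s
v_ground = 50.0 m/s (downward)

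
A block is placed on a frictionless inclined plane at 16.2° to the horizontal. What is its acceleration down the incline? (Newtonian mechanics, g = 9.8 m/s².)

a = g sin(θ) = 9.8 × sin(16.2°) = 9.8 × 0.279 = 2.73 m/s²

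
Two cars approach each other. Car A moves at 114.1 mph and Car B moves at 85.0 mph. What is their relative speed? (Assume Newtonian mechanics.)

v_rel = v_A + v_B = 114.1 + 85.0 = 199.1 mph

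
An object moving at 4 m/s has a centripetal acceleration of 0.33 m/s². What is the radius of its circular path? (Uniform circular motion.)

r = v²/a_c = 4²/0.33 = 48.48 m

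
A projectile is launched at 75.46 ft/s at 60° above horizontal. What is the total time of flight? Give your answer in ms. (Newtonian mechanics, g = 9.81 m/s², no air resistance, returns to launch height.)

v₀ = 75.46 ft/s × 0.3048 = 23.0002 m/s
T = 2 × v₀ × sin(θ) / g = 2 × 23.0002 × sin(60°) / 9.81 = 2 × 23.0002 × 0.866025 / 9.81 = 4.06091 s
T = 4.06091 s / 0.001 = 4061 ms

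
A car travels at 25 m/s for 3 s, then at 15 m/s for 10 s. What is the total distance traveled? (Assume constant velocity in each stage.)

d₁ = v₁t₁ = 25 × 3 = 75 m
d₂ = v₂t₂ = 15 × 10 = 150 m
d_total = 75 + 150 = 225 m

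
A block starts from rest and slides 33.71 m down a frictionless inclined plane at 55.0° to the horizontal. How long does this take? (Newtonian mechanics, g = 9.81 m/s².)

a = g sin(θ) = 9.81 × sin(55.0°) = 8.0359 m/s²
t = √(2d/a) = √(2 × 33.71 / 8.0359) = 2.9 s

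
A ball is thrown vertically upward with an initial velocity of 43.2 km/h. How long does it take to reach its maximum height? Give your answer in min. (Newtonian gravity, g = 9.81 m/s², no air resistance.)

v₀ = 43.2 km/h × 0.2777777777777778 = 12.0 m/s
t_up = v₀ / g = 12.0 / 9.81 = 1.22324 s
t_up = 1.22324 s / 60.0 = 0.02039 min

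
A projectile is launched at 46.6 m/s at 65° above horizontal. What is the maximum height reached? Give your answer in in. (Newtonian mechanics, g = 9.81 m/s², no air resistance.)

H = v₀² × sin²(θ) / (2g) = 46.6² × sin(65°)² / (2 × 9.81) = 2171.56 × 0.821394 / 19.62 = 90.9127 m
H = 90.9127 m / 0.0254 = 3579 in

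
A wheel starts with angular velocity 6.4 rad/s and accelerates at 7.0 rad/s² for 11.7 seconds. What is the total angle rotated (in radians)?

θ = ω₀t + ½αt² = 6.4×11.7 + ½×7.0×11.7² = 553.99 rad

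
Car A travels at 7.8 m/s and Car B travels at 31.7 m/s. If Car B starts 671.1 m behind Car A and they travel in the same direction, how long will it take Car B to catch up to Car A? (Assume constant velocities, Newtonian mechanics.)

Relative speed: v_rel = 31.7 - 7.8 = 23.9 m/s
Time to catch: t = d₀/v_rel = 671.1/23.9 = 28.08 s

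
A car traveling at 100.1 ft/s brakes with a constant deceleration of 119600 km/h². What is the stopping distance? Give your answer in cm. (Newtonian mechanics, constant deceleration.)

v₀ = 100.1 ft/s × 0.3048 = 30.5105 m/s
a = 119600 km/h² × 7.716049382716049e-05 = 9.2284 m/s²
d = v₀² / (2a) = 30.5105² / (2 × 9.2284) = 930.891 / 18.4568 = 50.4362 m
d = 50.4362 m / 0.01 = 5044 cm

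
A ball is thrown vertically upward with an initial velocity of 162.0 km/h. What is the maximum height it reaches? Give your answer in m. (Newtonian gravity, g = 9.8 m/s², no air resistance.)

v₀ = 162.0 km/h × 0.2777777777777778 = 45.0 m/s
h_max = v₀² / (2g) = 45.0² / (2 × 9.8) = 2025.0 / 19.6 = 103.3 m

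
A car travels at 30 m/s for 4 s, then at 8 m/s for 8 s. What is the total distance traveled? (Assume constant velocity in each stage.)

d₁ = v₁t₁ = 30 × 4 = 120 m
d₂ = v₂t₂ = 8 × 8 = 64 m
d_total = 120 + 64 = 184 m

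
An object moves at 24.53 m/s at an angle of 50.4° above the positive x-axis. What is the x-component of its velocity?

vₓ = v cos(θ) = 24.53 × cos(50.4°) = 15.64 m/s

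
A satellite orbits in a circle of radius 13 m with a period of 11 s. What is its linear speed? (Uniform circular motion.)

v = 2πr/T = 2π×13/11 = 7.43 m/s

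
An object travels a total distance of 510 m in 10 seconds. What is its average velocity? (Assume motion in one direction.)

v_avg = Δd / Δt = 510 / 10 = 51.0 m/s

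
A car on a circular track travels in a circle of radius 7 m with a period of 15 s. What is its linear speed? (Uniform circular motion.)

v = 2πr/T = 2π×7/15 = 2.93 m/s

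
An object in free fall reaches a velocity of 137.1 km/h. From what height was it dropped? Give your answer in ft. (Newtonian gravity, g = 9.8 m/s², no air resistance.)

v = 137.1 km/h × 0.2777777777777778 = 38.0833 m/s
h = v² / (2g) = 38.0833² / (2 × 9.8) = 73.9968 m
h = 73.9968 m / 0.3048 = 242.8 ft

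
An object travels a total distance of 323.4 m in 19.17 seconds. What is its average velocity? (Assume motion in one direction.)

v_avg = Δd / Δt = 323.4 / 19.17 = 16.87 m/s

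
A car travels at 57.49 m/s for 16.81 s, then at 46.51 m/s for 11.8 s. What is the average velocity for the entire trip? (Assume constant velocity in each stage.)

d₁ = v₁t₁ = 57.49 × 16.81 = 966.4069 m
d₂ = v₂t₂ = 46.51 × 11.8 = 548.818 m
d_total = 1515.2249 m, t_total = 28.61 s
v_avg = d_total/t_total = 1515.2249/28.61 = 52.96 m/s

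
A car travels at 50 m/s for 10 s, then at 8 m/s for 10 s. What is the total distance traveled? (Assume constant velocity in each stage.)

d₁ = v₁t₁ = 50 × 10 = 500 m
d₂ = v₂t₂ = 8 × 10 = 80 m
d_total = 500 + 80 = 580 m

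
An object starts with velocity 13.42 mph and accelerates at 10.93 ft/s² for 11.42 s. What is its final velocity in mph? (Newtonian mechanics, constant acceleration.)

v₀ = 13.42 mph × 0.44704 = 5.99928 m/s
a = 10.93 ft/s² × 0.3048 = 3.33146 m/s²
v = v₀ + a × t = 5.99928 + 3.33146 × 11.42 = 44.0446 m/s
v = 44.0446 m/s / 0.44704 = 98.52 mph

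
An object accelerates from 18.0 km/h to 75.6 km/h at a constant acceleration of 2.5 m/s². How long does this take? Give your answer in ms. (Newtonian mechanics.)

v₀ = 18.0 km/h × 0.2777777777777778 = 5.0 m/s
v = 75.6 km/h × 0.2777777777777778 = 21.0 m/s
t = (v - v₀) / a = (21.0 - 5.0) / 2.5 = 6.4 s
t = 6.4 s / 0.001 = 6400 ms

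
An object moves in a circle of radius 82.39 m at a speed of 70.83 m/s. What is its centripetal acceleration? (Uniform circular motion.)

a_c = v²/r = 70.83²/82.39 = 5016.8889/82.39 = 60.89 m/s²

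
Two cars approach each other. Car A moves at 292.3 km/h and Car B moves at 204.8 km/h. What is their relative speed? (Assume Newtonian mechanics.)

v_rel = v_A + v_B = 292.3 + 204.8 = 497.1 km/h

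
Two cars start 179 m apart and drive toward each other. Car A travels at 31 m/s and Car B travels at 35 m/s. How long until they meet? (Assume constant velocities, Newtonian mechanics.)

Combined speed: v_combined = 31 + 35 = 66 m/s
Time to meet: t = d/v_combined = 179/66 = 2.71 s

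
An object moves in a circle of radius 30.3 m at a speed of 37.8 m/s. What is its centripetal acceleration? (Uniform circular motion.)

a_c = v²/r = 37.8²/30.3 = 1428.84/30.3 = 47.16 m/s²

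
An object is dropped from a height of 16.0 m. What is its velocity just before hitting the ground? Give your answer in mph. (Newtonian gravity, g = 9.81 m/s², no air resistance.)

v = √(2gh) = √(2 × 9.81 × 16.0) = 17.7178 m/s
v = 17.7178 m/s / 0.44704 = 39.63 mph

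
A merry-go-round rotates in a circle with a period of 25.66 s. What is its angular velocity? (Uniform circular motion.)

ω = 2π/T = 2π/25.66 = 0.2449 rad/s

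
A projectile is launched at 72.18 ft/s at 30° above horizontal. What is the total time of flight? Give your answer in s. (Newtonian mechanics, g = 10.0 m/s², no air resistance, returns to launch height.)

v₀ = 72.18 ft/s × 0.3048 = 22.0005 m/s
T = 2 × v₀ × sin(θ) / g = 2 × 22.0005 × sin(30°) / 10.0 = 2 × 22.0005 × 0.5 / 10.0 = 2.2 s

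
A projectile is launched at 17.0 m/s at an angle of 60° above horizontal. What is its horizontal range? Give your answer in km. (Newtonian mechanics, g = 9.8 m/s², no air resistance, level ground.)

R = v₀² × sin(2θ) / g = 17.0² × sin(2 × 60°) / 9.8 = 289.0 × 0.866025 / 9.8 = 25.5389 m
R = 25.5389 m / 1000.0 = 0.02554 km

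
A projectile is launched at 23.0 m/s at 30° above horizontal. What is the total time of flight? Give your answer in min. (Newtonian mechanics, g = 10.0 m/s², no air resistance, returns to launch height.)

T = 2 × v₀ × sin(θ) / g = 2 × 23.0 × sin(30°) / 10.0 = 2 × 23.0 × 0.5 / 10.0 = 2.3 s
T = 2.3 s / 60.0 = 0.03833 min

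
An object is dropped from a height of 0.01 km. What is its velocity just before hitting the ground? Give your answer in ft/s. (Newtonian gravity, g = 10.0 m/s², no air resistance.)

h = 0.01 km × 1000.0 = 10.0 m
v = √(2gh) = √(2 × 10.0 × 10.0) = 14.1421 m/s
v = 14.1421 m/s / 0.3048 = 46.4 ft/s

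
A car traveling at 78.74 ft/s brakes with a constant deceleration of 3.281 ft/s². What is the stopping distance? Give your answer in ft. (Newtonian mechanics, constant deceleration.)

v₀ = 78.74 ft/s × 0.3048 = 24.0 m/s
a = 3.281 ft/s² × 0.3048 = 1.00005 m/s²
d = v₀² / (2a) = 24.0² / (2 × 1.00005) = 576.0 / 2.0001 = 287.986 m
d = 287.986 m / 0.3048 = 944.8 ft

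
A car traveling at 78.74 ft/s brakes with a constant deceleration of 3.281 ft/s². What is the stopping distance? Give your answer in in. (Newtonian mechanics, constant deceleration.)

v₀ = 78.74 ft/s × 0.3048 = 24.0 m/s
a = 3.281 ft/s² × 0.3048 = 1.00005 m/s²
d = v₀² / (2a) = 24.0² / (2 × 1.00005) = 576.0 / 2.0001 = 287.986 m
d = 287.986 m / 0.0254 = 11340 in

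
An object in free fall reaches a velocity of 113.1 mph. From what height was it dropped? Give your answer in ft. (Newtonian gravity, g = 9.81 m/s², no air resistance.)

v = 113.1 mph × 0.44704 = 50.5602 m/s
h = v² / (2g) = 50.5602² / (2 × 9.81) = 130.292 m
h = 130.292 m / 0.3048 = 427.5 ft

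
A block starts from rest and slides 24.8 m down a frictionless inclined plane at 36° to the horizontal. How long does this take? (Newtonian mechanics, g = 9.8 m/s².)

a = g sin(θ) = 9.8 × sin(36°) = 5.7603 m/s²
t = √(2d/a) = √(2 × 24.8 / 5.7603) = 2.93 s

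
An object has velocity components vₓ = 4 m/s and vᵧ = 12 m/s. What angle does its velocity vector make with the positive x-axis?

θ = arctan(vᵧ/vₓ) = arctan(12/4) = 71.57°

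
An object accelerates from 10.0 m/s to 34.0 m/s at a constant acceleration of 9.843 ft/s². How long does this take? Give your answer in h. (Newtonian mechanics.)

a = 9.843 ft/s² × 0.3048 = 3.00015 m/s²
t = (v - v₀) / a = (34.0 - 10.0) / 3.00015 = 7.9996 s
t = 7.9996 s / 3600.0 = 0.002222 h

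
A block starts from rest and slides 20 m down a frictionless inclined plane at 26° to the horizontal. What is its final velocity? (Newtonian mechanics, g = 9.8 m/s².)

a = g sin(θ) = 9.8 × sin(26°) = 4.296 m/s²
v = √(2ad) = √(2 × 4.296 × 20) = 13.11 m/s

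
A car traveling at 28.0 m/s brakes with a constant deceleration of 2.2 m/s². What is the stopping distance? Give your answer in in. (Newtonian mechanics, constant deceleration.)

d = v₀² / (2a) = 28.0² / (2 × 2.2) = 784.0 / 4.4 = 178.182 m
d = 178.182 m / 0.0254 = 7015 in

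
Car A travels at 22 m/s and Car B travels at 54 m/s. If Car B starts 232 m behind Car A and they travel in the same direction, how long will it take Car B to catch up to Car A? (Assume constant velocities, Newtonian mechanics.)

Relative speed: v_rel = 54 - 22 = 32 m/s
Time to catch: t = d₀/v_rel = 232/32 = 7.25 s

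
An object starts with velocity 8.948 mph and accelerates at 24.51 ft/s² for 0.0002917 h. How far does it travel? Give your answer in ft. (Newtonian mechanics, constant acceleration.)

v₀ = 8.948 mph × 0.44704 = 4.00011 m/s
a = 24.51 ft/s² × 0.3048 = 7.47065 m/s²
t = 0.0002917 h × 3600.0 = 1.05012 s
d = v₀ × t + ½ × a × t² = 4.00011 × 1.05012 + 0.5 × 7.47065 × 1.05012² = 8.31973 m
d = 8.31973 m / 0.3048 = 27.3 ft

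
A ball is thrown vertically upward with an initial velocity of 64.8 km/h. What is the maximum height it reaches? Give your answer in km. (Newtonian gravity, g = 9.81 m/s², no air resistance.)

v₀ = 64.8 km/h × 0.2777777777777778 = 18.0 m/s
h_max = v₀² / (2g) = 18.0² / (2 × 9.81) = 324.0 / 19.62 = 16.5138 m
h_max = 16.5138 m / 1000.0 = 0.01651 km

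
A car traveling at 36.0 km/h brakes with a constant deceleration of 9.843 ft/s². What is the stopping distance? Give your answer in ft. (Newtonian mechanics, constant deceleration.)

v₀ = 36.0 km/h × 0.2777777777777778 = 10.0 m/s
a = 9.843 ft/s² × 0.3048 = 3.00015 m/s²
d = v₀² / (2a) = 10.0² / (2 × 3.00015) = 100.0 / 6.0003 = 16.6658 m
d = 16.6658 m / 0.3048 = 54.68 ft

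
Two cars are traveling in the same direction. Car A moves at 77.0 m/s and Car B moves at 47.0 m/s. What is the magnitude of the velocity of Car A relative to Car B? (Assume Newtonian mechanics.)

v_rel = |v_A - v_B| = |77.0 - 47.0| = 30.0 m/s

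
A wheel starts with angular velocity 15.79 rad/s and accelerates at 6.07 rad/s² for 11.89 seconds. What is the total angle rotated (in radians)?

θ = ω₀t + ½αt² = 15.79×11.89 + ½×6.07×11.89² = 616.81 rad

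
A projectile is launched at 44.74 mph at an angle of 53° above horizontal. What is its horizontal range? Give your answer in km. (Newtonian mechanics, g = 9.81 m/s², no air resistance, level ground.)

v₀ = 44.74 mph × 0.44704 = 20.0006 m/s
R = v₀² × sin(2θ) / g = 20.0006² × sin(2 × 53°) / 9.81 = 400.024 × 0.961262 / 9.81 = 39.1975 m
R = 39.1975 m / 1000.0 = 0.0392 km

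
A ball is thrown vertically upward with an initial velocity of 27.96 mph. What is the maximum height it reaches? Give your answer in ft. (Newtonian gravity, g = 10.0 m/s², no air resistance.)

v₀ = 27.96 mph × 0.44704 = 12.4992 m/s
h_max = v₀² / (2g) = 12.4992² / (2 × 10.0) = 156.23 / 20.0 = 7.8115 m
h_max = 7.8115 m / 0.3048 = 25.63 ft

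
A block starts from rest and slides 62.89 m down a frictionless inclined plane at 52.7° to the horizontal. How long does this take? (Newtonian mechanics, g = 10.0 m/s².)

a = g sin(θ) = 10.0 × sin(52.7°) = 7.9547 m/s²
t = √(2d/a) = √(2 × 62.89 / 7.9547) = 3.98 s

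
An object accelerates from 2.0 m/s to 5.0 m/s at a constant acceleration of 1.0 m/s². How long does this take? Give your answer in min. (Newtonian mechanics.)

t = (v - v₀) / a = (5.0 - 2.0) / 1.0 = 3.0 s
t = 3.0 s / 60.0 = 0.05 min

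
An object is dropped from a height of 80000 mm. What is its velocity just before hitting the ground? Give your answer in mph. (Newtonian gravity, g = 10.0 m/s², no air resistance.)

h = 80000 mm × 0.001 = 80.0 m
v = √(2gh) = √(2 × 10.0 × 80.0) = 40.0 m/s
v = 40.0 m/s / 0.44704 = 89.48 mph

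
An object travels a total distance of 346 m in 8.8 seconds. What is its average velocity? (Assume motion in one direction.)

v_avg = Δd / Δt = 346 / 8.8 = 39.32 m/s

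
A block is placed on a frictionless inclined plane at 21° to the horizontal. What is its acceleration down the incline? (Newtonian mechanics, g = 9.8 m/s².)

a = g sin(θ) = 9.8 × sin(21°) = 9.8 × 0.3584 = 3.51 m/s²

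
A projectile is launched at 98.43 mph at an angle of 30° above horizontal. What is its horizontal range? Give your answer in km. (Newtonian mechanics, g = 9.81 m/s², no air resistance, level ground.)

v₀ = 98.43 mph × 0.44704 = 44.0021 m/s
R = v₀² × sin(2θ) / g = 44.0021² × sin(2 × 30°) / 9.81 = 1936.18 × 0.866025 / 9.81 = 170.926 m
R = 170.926 m / 1000.0 = 0.1709 km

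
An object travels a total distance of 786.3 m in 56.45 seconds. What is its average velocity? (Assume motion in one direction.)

v_avg = Δd / Δt = 786.3 / 56.45 = 13.93 m/s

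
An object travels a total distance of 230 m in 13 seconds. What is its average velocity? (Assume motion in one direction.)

v_avg = Δd / Δt = 230 / 13 = 17.69 m/s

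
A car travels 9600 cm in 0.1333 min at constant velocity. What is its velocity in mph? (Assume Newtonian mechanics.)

d = 9600 cm × 0.01 = 96.0 m
t = 0.1333 min × 60.0 = 7.998 s
v = d / t = 96.0 / 7.998 = 12.003 m/s
v = 12.003 m/s / 0.44704 = 26.85 mph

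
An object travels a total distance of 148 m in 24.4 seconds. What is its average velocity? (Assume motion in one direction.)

v_avg = Δd / Δt = 148 / 24.4 = 6.07 m/s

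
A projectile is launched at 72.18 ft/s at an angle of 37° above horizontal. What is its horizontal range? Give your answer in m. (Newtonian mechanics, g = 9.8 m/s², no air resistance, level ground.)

v₀ = 72.18 ft/s × 0.3048 = 22.0005 m/s
R = v₀² × sin(2θ) / g = 22.0005² × sin(2 × 37°) / 9.8 = 484.022 × 0.961262 / 9.8 = 47.48 m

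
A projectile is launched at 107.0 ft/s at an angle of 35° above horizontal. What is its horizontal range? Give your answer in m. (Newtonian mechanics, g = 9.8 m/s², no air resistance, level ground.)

v₀ = 107.0 ft/s × 0.3048 = 32.6136 m/s
R = v₀² × sin(2θ) / g = 32.6136² × sin(2 × 35°) / 9.8 = 1063.65 × 0.939693 / 9.8 = 102.0 m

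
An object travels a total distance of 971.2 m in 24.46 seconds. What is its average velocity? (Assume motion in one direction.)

v_avg = Δd / Δt = 971.2 / 24.46 = 39.71 m/s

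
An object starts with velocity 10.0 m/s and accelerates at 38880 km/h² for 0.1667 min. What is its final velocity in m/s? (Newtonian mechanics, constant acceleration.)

a = 38880 km/h² × 7.716049382716049e-05 = 3.0 m/s²
t = 0.1667 min × 60.0 = 10.002 s
v = v₀ + a × t = 10.0 + 3.0 × 10.002 = 40.01 m/s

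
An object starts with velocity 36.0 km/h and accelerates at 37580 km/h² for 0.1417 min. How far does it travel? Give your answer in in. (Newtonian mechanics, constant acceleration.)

v₀ = 36.0 km/h × 0.2777777777777778 = 10.0 m/s
a = 37580 km/h² × 7.716049382716049e-05 = 2.89969 m/s²
t = 0.1417 min × 60.0 = 8.502 s
d = v₀ × t + ½ × a × t² = 10.0 × 8.502 + 0.5 × 2.89969 × 8.502² = 189.821 m
d = 189.821 m / 0.0254 = 7473 in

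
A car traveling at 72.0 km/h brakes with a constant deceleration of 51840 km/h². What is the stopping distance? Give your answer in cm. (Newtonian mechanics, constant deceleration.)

v₀ = 72.0 km/h × 0.2777777777777778 = 20.0 m/s
a = 51840 km/h² × 7.716049382716049e-05 = 4.0 m/s²
d = v₀² / (2a) = 20.0² / (2 × 4.0) = 400.0 / 8.0 = 50.0 m
d = 50.0 m / 0.01 = 5000 cm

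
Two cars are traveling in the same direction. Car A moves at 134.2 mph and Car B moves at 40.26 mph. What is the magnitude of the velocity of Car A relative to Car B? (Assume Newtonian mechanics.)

v_rel = |v_A - v_B| = |134.2 - 40.26| = 93.94 mph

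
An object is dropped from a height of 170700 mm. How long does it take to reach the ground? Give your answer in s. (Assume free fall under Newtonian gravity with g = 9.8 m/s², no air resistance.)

h = 170700 mm × 0.001 = 170.7 m
t = √(2h/g) = √(2 × 170.7 / 9.8) = 5.902 s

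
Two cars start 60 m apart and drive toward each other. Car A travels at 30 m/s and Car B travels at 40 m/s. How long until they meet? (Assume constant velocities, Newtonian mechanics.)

Combined speed: v_combined = 30 + 40 = 70 m/s
Time to meet: t = d/v_combined = 60/70 = 0.86 s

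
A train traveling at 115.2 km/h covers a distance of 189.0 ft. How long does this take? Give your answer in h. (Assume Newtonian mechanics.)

d = 189.0 ft × 0.3048 = 57.6072 m
v = 115.2 km/h × 0.2777777777777778 = 32.0 m/s
t = d / v = 57.6072 / 32.0 = 1.80022 s
t = 1.80022 s / 3600.0 = 0.0005001 h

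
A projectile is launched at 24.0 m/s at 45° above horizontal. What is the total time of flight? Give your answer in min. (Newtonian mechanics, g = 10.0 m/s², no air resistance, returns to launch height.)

T = 2 × v₀ × sin(θ) / g = 2 × 24.0 × sin(45°) / 10.0 = 2 × 24.0 × 0.707107 / 10.0 = 3.39411 s
T = 3.39411 s / 60.0 = 0.05657 min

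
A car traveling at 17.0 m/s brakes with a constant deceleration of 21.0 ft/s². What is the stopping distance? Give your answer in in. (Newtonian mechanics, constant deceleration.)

a = 21.0 ft/s² × 0.3048 = 6.4008 m/s²
d = v₀² / (2a) = 17.0² / (2 × 6.4008) = 289.0 / 12.8016 = 22.5753 m
d = 22.5753 m / 0.0254 = 888.8 in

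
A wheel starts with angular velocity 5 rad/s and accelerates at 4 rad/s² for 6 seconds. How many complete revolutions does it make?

θ = ω₀t + ½αt² = 5×6 + ½×4×6² = 102.0 rad
Total revolutions = θ/(2π) = 102.0/(2π) = 16.23
Complete revolutions = ⌊16.23⌋ = 16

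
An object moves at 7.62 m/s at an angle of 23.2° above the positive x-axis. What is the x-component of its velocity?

vₓ = v cos(θ) = 7.62 × cos(23.2°) = 7.0 m/s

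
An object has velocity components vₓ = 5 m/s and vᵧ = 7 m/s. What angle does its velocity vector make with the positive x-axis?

θ = arctan(vᵧ/vₓ) = arctan(7/5) = 54.46°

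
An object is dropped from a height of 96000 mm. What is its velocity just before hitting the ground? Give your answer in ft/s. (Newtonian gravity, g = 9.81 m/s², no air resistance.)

h = 96000 mm × 0.001 = 96.0 m
v = √(2gh) = √(2 × 9.81 × 96.0) = 43.3995 m/s
v = 43.3995 m/s / 0.3048 = 142.4 ft/s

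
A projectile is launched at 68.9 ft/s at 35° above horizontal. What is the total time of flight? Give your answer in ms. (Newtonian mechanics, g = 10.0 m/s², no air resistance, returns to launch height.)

v₀ = 68.9 ft/s × 0.3048 = 21.0007 m/s
T = 2 × v₀ × sin(θ) / g = 2 × 21.0007 × sin(35°) / 10.0 = 2 × 21.0007 × 0.573576 / 10.0 = 2.4091 s
T = 2.4091 s / 0.001 = 2409 ms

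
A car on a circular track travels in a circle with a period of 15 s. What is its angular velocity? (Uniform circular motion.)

ω = 2π/T = 2π/15 = 0.4189 rad/s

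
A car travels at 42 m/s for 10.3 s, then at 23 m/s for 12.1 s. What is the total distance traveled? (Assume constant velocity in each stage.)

d₁ = v₁t₁ = 42 × 10.3 = 432.6 m
d₂ = v₂t₂ = 23 × 12.1 = 278.3 m
d_total = 432.6 + 278.3 = 710.9 m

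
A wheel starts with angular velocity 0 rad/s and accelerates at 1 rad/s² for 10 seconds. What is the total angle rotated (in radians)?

θ = ω₀t + ½αt² = 0×10 + ½×1×10² = 50.0 rad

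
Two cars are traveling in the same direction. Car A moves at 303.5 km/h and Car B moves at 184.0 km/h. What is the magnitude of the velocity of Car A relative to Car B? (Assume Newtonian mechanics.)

v_rel = |v_A - v_B| = |303.5 - 184.0| = 119.5 km/h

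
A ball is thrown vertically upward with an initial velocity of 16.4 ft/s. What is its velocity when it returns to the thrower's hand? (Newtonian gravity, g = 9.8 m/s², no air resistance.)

By conservation of energy (no air resistance), the ball returns to the throw height with the same speed as launch, but directed downward.
|v_ground| = v₀ = 16.4 ft/s
v_ground = 16.4 ft/s (downward)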